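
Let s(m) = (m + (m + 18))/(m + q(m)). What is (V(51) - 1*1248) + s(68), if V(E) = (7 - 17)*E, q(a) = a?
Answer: -119467/68 ≈ -1756.9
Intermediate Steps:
s(m) = (18 + 2*m)/(2*m) (s(m) = (m + (m + 18))/(m + m) = (m + (18 + m))/((2*m)) = (18 + 2*m)*(1/(2*m)) = (18 + 2*m)/(2*m))
V(E) = -10*E
(V(51) - 1*1248) + s(68) = (-10*51 - 1*1248) + (9 + 68)/68 = (-510 - 1248) + (1/68)*77 = -1758 + 77/68 = -119467/68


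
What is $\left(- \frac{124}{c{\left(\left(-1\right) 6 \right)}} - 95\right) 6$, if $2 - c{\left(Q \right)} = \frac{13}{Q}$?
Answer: $- \frac{18714}{25} \approx -748.56$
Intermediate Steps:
$c{\left(Q \right)} = 2 - \frac{13}{Q}$
$\left(- \frac{124}{c{\left(\left(-1\right) 6 \right)}} - 95\right) 6 = \left(- \frac{124}{2 - \frac{13}{\left(-1\right) 6}} - 95\right) 6 = \left(- \frac{124}{2 - \frac{13}{-6}} - 95\right) 6 = \left(- \frac{124}{2 - - \frac{13}{6}} - 95\right) 6 = \left(- \frac{124}{2 + \frac{13}{6}} - 95\right) 6 = \left(- \frac{124}{\frac{25}{6}} - 95\right) 6 = \left(\left(-124\right) \frac{6}{25} - 95\right) 6 = \left(- \frac{744}{25} - 95\right) 6 = \left(- \frac{3119}{25}\right) 6 = - \frac{18714}{25}$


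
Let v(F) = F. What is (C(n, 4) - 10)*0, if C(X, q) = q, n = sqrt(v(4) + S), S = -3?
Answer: 0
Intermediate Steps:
n = 1 (n = sqrt(4 - 3) = sqrt(1) = 1)
(C(n, 4) - 10)*0 = (4 - 10)*0 = -6*0 = 0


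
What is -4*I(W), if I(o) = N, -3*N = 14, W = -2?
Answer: 56/3 ≈ 18.667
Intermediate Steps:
N = -14/3 (N = -⅓*14 = -14/3 ≈ -4.6667)
I(o) = -14/3
-4*I(W) = -4*(-14/3) = 56/3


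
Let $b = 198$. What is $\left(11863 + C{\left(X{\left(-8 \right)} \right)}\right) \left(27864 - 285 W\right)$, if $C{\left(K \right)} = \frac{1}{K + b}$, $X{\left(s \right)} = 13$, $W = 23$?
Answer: $\frac{53338430046}{211} \approx 2.5279 \cdot 10^{8}$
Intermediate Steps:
$C{\left(K \right)} = \frac{1}{198 + K}$ ($C{\left(K \right)} = \frac{1}{K + 198} = \frac{1}{198 + K}$)
$\left(11863 + C{\left(X{\left(-8 \right)} \right)}\right) \left(27864 - 285 W\right) = \left(11863 + \frac{1}{198 + 13}\right) \left(27864 - 6555\right) = \left(11863 + \frac{1}{211}\right) \left(27864 - 6555\right) = \left(11863 + \frac{1}{211}\right) 21309 = \frac{2503094}{211} \cdot 21309 = \frac{53338430046}{211}$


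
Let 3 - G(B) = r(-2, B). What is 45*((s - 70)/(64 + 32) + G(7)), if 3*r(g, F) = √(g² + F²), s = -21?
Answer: 2955/32 - 15*√53 ≈ -16.858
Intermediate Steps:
r(g, F) = √(F² + g²)/3 (r(g, F) = √(g² + F²)/3 = √(F² + g²)/3)
G(B) = 3 - √(4 + B²)/3 (G(B) = 3 - √(B² + (-2)²)/3 = 3 - √(B² + 4)/3 = 3 - √(4 + B²)/3)
45*((s - 70)/(64 + 32) + G(7)) = 45*((-21 - 70)/(64 + 32) + (3 - √(4 + 7²)/3)) = 45*(-91/96 + (3 - √(4 + 49)/3)) = 45*(-91*1/96 + (3 - √53/3)) = 45*(-91/96 + (3 - √53/3)) = 45*(197/96 - √53/3) = 2955/32 - 15*√53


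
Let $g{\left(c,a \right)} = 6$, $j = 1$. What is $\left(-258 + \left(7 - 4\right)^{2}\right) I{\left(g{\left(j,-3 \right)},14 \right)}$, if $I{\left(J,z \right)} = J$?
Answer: $-1494$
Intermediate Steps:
$\left(-258 + \left(7 - 4\right)^{2}\right) I{\left(g{\left(j,-3 \right)},14 \right)} = \left(-258 + \left(7 - 4\right)^{2}\right) 6 = \left(-258 + 3^{2}\right) 6 = \left(-258 + 9\right) 6 = \left(-249\right) 6 = -1494$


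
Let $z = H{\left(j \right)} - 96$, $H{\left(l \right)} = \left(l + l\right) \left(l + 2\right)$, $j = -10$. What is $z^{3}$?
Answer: $262144$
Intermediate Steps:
$H{\left(l \right)} = 2 l \left(2 + l\right)$
$z = 64$ ($z = 2 \left(-10\right) \left(2 - 10\right) - 96 = 2 \left(-10\right) \left(-8\right) - 96 = 160 - 96 = 64$)
$z^{3} = 64^{3} = 262144$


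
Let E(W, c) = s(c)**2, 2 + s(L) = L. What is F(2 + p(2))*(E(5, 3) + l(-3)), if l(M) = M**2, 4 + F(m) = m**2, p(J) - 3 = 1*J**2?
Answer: 770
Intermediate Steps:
s(L) = -2 + L
p(J) = 3 + J**2 (p(J) = 3 + 1*J**2 = 3 + J**2)
E(W, c) = (-2 + c)**2
F(m) = -4 + m**2
F(2 + p(2))*(E(5, 3) + l(-3)) = (-4 + (2 + (3 + 2**2))**2)*((-2 + 3)**2 + (-3)**2) = (-4 + (2 + (3 + 4))**2)*(1**2 + 9) = (-4 + (2 + 7)**2)*(1 + 9) = (-4 + 9**2)*10 = (-4 + 81)*10 = 77*10 = 770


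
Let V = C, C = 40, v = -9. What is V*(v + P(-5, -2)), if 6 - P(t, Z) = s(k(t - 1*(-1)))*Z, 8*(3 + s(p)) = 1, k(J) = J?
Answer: -350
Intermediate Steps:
s(p) = -23/8 (s(p) = -3 + (⅛)*1 = -3 + ⅛ = -23/8)
P(t, Z) = 6 + 23*Z/8 (P(t, Z) = 6 - (-23)*Z/8 = 6 + 23*Z/8)
V = 40
V*(v + P(-5, -2)) = 40*(-9 + (6 + (23/8)*(-2))) = 40*(-9 + (6 - 23/4)) = 40*(-9 + ¼) = 40*(-35/4) = -350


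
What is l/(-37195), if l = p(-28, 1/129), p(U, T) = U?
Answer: 28/37195 ≈ 0.00075279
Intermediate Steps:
l = -28
l/(-37195) = -28/(-37195) = -28*(-1/37195) = 28/37195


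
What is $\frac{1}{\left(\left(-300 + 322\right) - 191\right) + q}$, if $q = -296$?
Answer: $- \frac{1}{465} \approx -0.0021505$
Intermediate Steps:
$\frac{1}{\left(\left(-300 + 322\right) - 191\right) + q} = \frac{1}{\left(\left(-300 + 322\right) - 191\right) - 296} = \frac{1}{\left(22 - 191\right) - 296} = \frac{1}{-169 - 296} = \frac{1}{-465} = - \frac{1}{465}$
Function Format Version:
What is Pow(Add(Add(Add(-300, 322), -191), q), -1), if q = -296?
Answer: Rational(-1, 465) ≈ -0.0021505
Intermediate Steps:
Pow(Add(Add(Add(-300, 322), -191), q), -1) = Pow(Add(Add(Add(-300, 322), -191), -296), -1) = Pow(Add(Add(22, -191), -296), -1) = Pow(Add(-169, -296), -1) = Pow(-465, -1) = Rational(-1, 465)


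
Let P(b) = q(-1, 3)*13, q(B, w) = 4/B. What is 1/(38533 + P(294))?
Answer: 1/38481 ≈ 2.5987e-5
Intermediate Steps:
P(b) = -52 (P(b) = (4/(-1))*13 = (4*(-1))*13 = -4*13 = -52)
1/(38533 + P(294)) = 1/(38533 - 52) = 1/38481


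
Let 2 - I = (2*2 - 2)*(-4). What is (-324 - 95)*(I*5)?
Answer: -20950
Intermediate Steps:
I = 10 (I = 2 - (2*2 - 2)*(-4) = 2 - (4 - 2)*(-4) = 2 - 2*(-4) = 2 - 1*(-8) = 2 + 8 = 10)
(-324 - 95)*(I*5) = (-324 - 95)*(10*5) = -419*50 = -20950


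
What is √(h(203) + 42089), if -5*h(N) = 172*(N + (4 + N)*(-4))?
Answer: √63589 ≈ 252.17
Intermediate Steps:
h(N) = 2752/5 + 516*N/5 (h(N) = -172*(N + (4 + N)*(-4))/5 = -172*(N + (-16 - 4*N))/5 = -172*(-16 - 3*N)/5 = -(-2752 - 516*N)/5 = 2752/5 + 516*N/5)
√(h(203) + 42089) = √((2752/5 + (516/5)*203) + 42089) = √((2752/5 + 104748/5) + 42089) = √(21500 + 42089) = √63589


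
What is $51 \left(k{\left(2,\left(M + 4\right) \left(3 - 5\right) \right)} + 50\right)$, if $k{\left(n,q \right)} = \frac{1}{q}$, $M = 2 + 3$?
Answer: $\frac{15283}{6} \approx 2547.2$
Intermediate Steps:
$M = 5$
$51 \left(k{\left(2,\left(M + 4\right) \left(3 - 5\right) \right)} + 50\right) = 51 \left(\frac{1}{\left(5 + 4\right) \left(3 - 5\right)} + 50\right) = 51 \left(\frac{1}{9 \left(-2\right)} + 50\right) = 51 \left(\frac{1}{-18} + 50\right) = 51 \left(- \frac{1}{18} + 50\right) = 51 \cdot \frac{899}{18} = \frac{15283}{6}$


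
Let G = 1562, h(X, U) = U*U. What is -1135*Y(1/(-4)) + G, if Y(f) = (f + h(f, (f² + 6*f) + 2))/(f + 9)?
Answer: 695917/448 ≈ 1553.4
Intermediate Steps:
h(X, U) = U²
Y(f) = (f + (2 + f² + 6*f)²)/(9 + f) (Y(f) = (f + ((f² + 6*f) + 2)²)/(f + 9) = (f + (2 + f² + 6*f)²)/(9 + f))
-1135*Y(1/(-4)) + G = -1135*(1/(-4) + (2 + (1/(-4))² + 6/(-4))²)/(9 + 1/(-4)) + 1562 = -1135*(-¼ + (2 + (-¼)² + 6*(-¼))²)/(9 - ¼) + 1562 = -1135*(-¼ + (2 + 1/16 - 3/2)²)/35/4 + 1562 = -908*(-¼ + (9/16)²)/7 + 1562 = -908*(-¼ + 81/256)/7 + 1562 = -908*17/(7*256) + 1562 = -1135*17/2240 + 1562 = -3859/448 + 1562 = 695917/448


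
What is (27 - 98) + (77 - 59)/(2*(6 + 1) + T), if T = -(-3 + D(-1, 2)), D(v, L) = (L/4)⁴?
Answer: -18953/271 ≈ -69.937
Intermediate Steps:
D(v, L) = L⁴/256 (D(v, L) = (L*(¼))⁴ = (L/4)⁴ = L⁴/256)
T = 47/16 (T = -(-3 + (1/256)*2⁴) = -(-3 + (1/256)*16) = -(-3 + 1/16) = -1*(-47/16) = 47/16 ≈ 2.9375)
(27 - 98) + (77 - 59)/(2*(6 + 1) + T) = (27 - 98) + (77 - 59)/(2*(6 + 1) + 47/16) = -71 + 18/(2*7 + 47/16) = -71 + 18/(14 + 47/16) = -71 + 18/(271/16) = -71 + 18*(16/271) = -71 + 288/271 = -18953/271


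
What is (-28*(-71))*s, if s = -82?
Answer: -163016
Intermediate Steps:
(-28*(-71))*s = -28*(-71)*(-82) = 1988*(-82) = -163016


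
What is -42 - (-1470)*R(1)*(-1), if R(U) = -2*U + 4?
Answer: -2982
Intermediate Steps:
R(U) = 4 - 2*U
-42 - (-1470)*R(1)*(-1) = -42 - (-1470)*(4 - 2*1)*(-1) = -42 - (-1470)*(4 - 2)*(-1) = -42 - (-1470)*2*(-1) = -42 - (-1470)*(-2) = -42 - 147*20 = -42 - 2940 = -2982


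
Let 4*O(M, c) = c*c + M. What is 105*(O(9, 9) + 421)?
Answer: 93135/2 ≈ 46568.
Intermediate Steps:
O(M, c) = M/4 + c**2/4 (O(M, c) = (c*c + M)/4 = (c**2 + M)/4 = (M + c**2)/4 = M/4 + c**2/4)
105*(O(9, 9) + 421) = 105*(((1/4)*9 + (1/4)*9**2) + 421) = 105*((9/4 + (1/4)*81) + 421) = 105*((9/4 + 81/4) + 421) = 105*(45/2 + 421) = 105*(887/2) = 93135/2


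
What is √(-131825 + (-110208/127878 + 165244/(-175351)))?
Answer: I*√1841235702814439612785445/3737255863 ≈ 363.08*I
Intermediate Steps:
√(-131825 + (-110208/127878 + 165244/(-175351))) = √(-131825 + (-110208*1/127878 + 165244*(-1/175351))) = √(-131825 + (-18368/21313 - 165244/175351)) = √(-131825 - 6742692540/3737255863) = √(-492670496832515/3737255863) = I*√1841235702814439612785445/3737255863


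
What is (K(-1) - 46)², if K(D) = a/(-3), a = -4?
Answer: 17956/9 ≈ 1995.1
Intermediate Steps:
K(D) = 4/3 (K(D) = -4/(-3) = -4*(-⅓) = 4/3)
(K(-1) - 46)² = (4/3 - 46)² = (-134/3)² = 17956/9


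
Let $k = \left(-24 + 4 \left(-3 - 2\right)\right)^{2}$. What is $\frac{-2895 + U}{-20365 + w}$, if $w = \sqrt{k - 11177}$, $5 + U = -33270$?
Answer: $\frac{368301025}{207371233} + \frac{18085 i \sqrt{9241}}{207371233} \approx 1.776 + 0.0083836 i$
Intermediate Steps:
$U = -33275$ ($U = -5 - 33270 = -33275$)
$k = 1936$ ($k = \left(-24 + 4 \left(-5\right)\right)^{2} = \left(-24 - 20\right)^{2} = \left(-44\right)^{2} = 1936$)
$w = i \sqrt{9241}$ ($w = \sqrt{1936 - 11177} = \sqrt{-9241} = i \sqrt{9241} \approx 96.13 i$)
$\frac{-2895 + U}{-20365 + w} = \frac{-2895 - 33275}{-20365 + i \sqrt{9241}} = - \frac{36170}{-20365 + i \sqrt{9241}}$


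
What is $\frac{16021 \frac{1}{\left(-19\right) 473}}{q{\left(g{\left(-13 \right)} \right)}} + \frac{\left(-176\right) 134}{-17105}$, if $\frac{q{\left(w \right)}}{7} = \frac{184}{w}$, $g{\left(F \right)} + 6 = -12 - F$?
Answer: $\frac{24941912139}{17999523080} \approx 1.3857$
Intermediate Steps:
$g{\left(F \right)} = -18 - F$ ($g{\left(F \right)} = -6 - \left(12 + F\right) = -18 - F$)
$q{\left(w \right)} = \frac{1288}{w}$ ($q{\left(w \right)} = 7 \frac{184}{w} = \frac{1288}{w}$)
$\frac{16021 \frac{1}{\left(-19\right) 473}}{q{\left(g{\left(-13 \right)} \right)}} + \frac{\left(-176\right) 134}{-17105} = \frac{16021 \frac{1}{\left(-19\right) 473}}{1288 \frac{1}{-18 - -13}} + \frac{\left(-176\right) 134}{-17105} = \frac{16021 \frac{1}{-8987}}{1288 \frac{1}{-18 + 13}} - - \frac{2144}{1555} = \frac{16021 \left(- \frac{1}{8987}\right)}{1288 \frac{1}{-5}} + \frac{2144}{1555} = - \frac{16021}{8987 \cdot 1288 \left(- \frac{1}{5}\right)} + \frac{2144}{1555} = - \frac{16021}{8987 \left(- \frac{1288}{5}\right)} + \frac{2144}{1555} = \left(- \frac{16021}{8987}\right) \left(- \frac{5}{1288}\right) + \frac{2144}{1555} = \frac{80105}{11575256} + \frac{2144}{1555} = \frac{24941912139}{17999523080}$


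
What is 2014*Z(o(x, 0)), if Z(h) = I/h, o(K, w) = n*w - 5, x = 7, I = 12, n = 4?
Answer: -24168/5 ≈ -4833.6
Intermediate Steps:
o(K, w) = -5 + 4*w (o(K, w) = 4*w - 5 = -5 + 4*w)
Z(h) = 12/h
2014*Z(o(x, 0)) = 2014*(12/(-5 + 4*0)) = 2014*(12/(-5 + 0)) = 2014*(12/(-5)) = 2014*(12*(-⅕)) = 2014*(-12/5) = -24168/5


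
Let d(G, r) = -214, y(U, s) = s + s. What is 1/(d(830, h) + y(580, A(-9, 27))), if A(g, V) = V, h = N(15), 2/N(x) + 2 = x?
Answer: -1/160 ≈ -0.0062500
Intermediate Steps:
N(x) = 2/(-2 + x)
h = 2/13 (h = 2/(-2 + 15) = 2/13 ≈ 0.15385)
y(U, s) = 2*s
1/(d(830, h) + y(580, A(-9, 27))) = 1/(-214 + 2*27) = 1/(-214 + 54) = 1/(-160) = -1/160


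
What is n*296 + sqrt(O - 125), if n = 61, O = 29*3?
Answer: 18056 + I*sqrt(38) ≈ 18056.0 + 6.1644*I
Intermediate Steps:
O = 87
n*296 + sqrt(O - 125) = 61*296 + sqrt(87 - 125) = 18056 + sqrt(-38) = 18056 + I*sqrt(38)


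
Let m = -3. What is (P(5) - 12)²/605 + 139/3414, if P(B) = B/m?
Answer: 2165263/6196410 ≈ 0.34944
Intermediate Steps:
P(B) = -B/3 (P(B) = B/(-3) = B*(-⅓) = -B/3)
(P(5) - 12)²/605 + 139/3414 = (-⅓*5 - 12)²/605 + 139/3414 = (-5/3 - 12)²*(1/605) + 139*(1/3414) = (-41/3)²*(1/605) + 139/3414 = (1681/9)*(1/605) + 139/3414 = 1681/5445 + 139/3414 = 2165263/6196410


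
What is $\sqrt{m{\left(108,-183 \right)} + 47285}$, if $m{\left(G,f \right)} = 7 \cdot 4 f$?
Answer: $\sqrt{42161} \approx 205.33$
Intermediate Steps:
$m{\left(G,f \right)} = 28 f$
$\sqrt{m{\left(108,-183 \right)} + 47285} = \sqrt{28 \left(-183\right) + 47285} = \sqrt{-5124 + 47285} = \sqrt{42161}$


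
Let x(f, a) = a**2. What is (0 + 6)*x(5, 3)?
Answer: 54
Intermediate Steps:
(0 + 6)*x(5, 3) = (0 + 6)*3**2 = 6*9 = 54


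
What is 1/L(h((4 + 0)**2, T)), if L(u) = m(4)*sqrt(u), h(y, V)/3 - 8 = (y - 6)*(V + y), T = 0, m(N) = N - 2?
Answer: sqrt(14)/168 ≈ 0.022272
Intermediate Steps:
m(N) = -2 + N
h(y, V) = 24 + 3*(-6 + y)*(V + y) (h(y, V) = 24 + 3*((y - 6)*(V + y)) = 24 + 3*((-6 + y)*(V + y)) = 24 + 3*(-6 + y)*(V + y))
L(u) = 2*sqrt(u) (L(u) = (-2 + 4)*sqrt(u) = 2*sqrt(u))
1/L(h((4 + 0)**2, T)) = 1/(2*sqrt(24 - 18*0 - 18*(4 + 0)**2 + 3*((4 + 0)**2)**2 + 3*0*(4 + 0)**2)) = 1/(2*sqrt(24 + 0 - 18*4**2 + 3*(4**2)**2 + 3*0*4**2)) = 1/(2*sqrt(24 + 0 - 18*16 + 3*16**2 + 3*0*16)) = 1/(2*sqrt(24 + 0 - 288 + 3*256 + 0)) = 1/(2*sqrt(24 + 0 - 288 + 768 + 0)) = 1/(2*sqrt(504)) = 1/(2*(6*sqrt(14))) = 1/(12*sqrt(14)) = sqrt(14)/168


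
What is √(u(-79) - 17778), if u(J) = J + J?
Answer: 4*I*√1121 ≈ 133.93*I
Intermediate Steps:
u(J) = 2*J
√(u(-79) - 17778) = √(2*(-79) - 17778) = √(-158 - 17778) = √(-17936) = 4*I*√1121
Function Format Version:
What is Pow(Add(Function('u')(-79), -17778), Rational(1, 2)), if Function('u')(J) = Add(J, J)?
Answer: Mul(4, I, Pow(1121, Rational(1, 2))) ≈ Mul(133.93, I)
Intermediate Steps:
Function('u')(J) = Mul(2, J)
Pow(Add(Function('u')(-79), -17778), Rational(1, 2)) = Pow(Add(Mul(2, -79), -17778), Rational(1, 2)) = Pow(Add(-158, -17778), Rational(1, 2)) = Pow(-17936, Rational(1, 2)) = Mul(4, I, Pow(1121, Rational(1, 2)))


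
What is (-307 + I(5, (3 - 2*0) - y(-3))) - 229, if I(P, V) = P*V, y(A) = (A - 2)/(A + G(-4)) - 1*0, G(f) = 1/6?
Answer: -9007/17 ≈ -529.82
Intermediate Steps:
G(f) = ⅙ (G(f) = 1*(⅙) = ⅙)
y(A) = (-2 + A)/(⅙ + A) (y(A) = (A - 2)/(A + ⅙) - 1*0 = (-2 + A)/(⅙ + A) + 0 = (-2 + A)/(⅙ + A))
(-307 + I(5, (3 - 2*0) - y(-3))) - 229 = (-307 + 5*((3 - 2*0) - 6*(-2 - 3)/(1 + 6*(-3)))) - 229 = (-307 + 5*((3 + 0) - 6*(-5)/(1 - 18))) - 229 = (-307 + 5*(3 - 6*(-5)/(-17))) - 229 = (-307 + 5*(3 - 6*(-1)*(-5)/17)) - 229 = (-307 + 5*(3 - 1*30/17)) - 229 = (-307 + 5*(3 - 30/17)) - 229 = (-307 + 5*(21/17)) - 229 = (-307 + 105/17) - 229 = -5114/17 - 229 = -9007/17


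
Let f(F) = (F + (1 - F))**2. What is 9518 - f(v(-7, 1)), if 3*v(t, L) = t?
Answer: 9517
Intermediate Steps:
v(t, L) = t/3
f(F) = 1 (f(F) = 1**2 = 1)
9518 - f(v(-7, 1)) = 9518 - 1*1 = 9518 - 1 = 9517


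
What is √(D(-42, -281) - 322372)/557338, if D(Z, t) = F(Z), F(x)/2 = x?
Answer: I*√80614/278669 ≈ 0.0010189*I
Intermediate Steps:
F(x) = 2*x
D(Z, t) = 2*Z
√(D(-42, -281) - 322372)/557338 = √(2*(-42) - 322372)/557338 = √(-84 - 322372)*(1/557338) = √(-322456)*(1/557338) = (2*I*√80614)*(1/557338) = I*√80614/278669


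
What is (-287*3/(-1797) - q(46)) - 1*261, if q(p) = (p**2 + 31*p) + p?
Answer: -2305264/599 ≈ -3848.5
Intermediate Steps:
q(p) = p**2 + 32*p
(-287*3/(-1797) - q(46)) - 1*261 = (-287*3/(-1797) - 46*(32 + 46)) - 1*261 = (-861*(-1/1797) - 46*78) - 261 = (287/599 - 1*3588) - 261 = (287/599 - 3588) - 261 = -2148925/599 - 261 = -2305264/599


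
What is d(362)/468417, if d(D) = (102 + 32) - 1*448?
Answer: -314/468417 ≈ -0.00067034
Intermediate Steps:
d(D) = -314 (d(D) = 134 - 448 = -314)
d(362)/468417 = -314/468417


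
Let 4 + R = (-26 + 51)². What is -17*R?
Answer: -10557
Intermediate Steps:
R = 621 (R = -4 + (-26 + 51)² = -4 + 25² = -4 + 625 = 621)
-17*R = -17*621 = -10557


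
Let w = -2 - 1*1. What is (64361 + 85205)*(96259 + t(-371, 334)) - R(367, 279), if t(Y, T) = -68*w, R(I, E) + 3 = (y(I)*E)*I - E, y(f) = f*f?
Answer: 636374563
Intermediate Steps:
y(f) = f**2
w = -3 (w = -2 - 1 = -3)
R(I, E) = -3 - E + E*I**3 (R(I, E) = -3 + ((I**2*E)*I - E) = -3 + ((E*I**2)*I - E) = -3 + (E*I**3 - E) = -3 + (-E + E*I**3) = -3 - E + E*I**3)
t(Y, T) = 204 (t(Y, T) = -68*(-3) = 204)
(64361 + 85205)*(96259 + t(-371, 334)) - R(367, 279) = (64361 + 85205)*(96259 + 204) - (-3 - 1*279 + 279*367**3) = 149566*96463 - (-3 - 279 + 279*49430863) = 14427585058 - (-3 - 279 + 13791210777) = 14427585058 - 1*13791210495 = 14427585058 - 13791210495 = 636374563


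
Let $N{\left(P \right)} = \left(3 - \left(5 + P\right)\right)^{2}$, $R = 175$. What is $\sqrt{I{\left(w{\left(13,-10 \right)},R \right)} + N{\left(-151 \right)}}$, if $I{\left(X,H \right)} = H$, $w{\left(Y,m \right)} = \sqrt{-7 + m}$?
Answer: $2 \sqrt{5594} \approx 149.59$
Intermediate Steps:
$N{\left(P \right)} = \left(-2 - P\right)^{2}$
$\sqrt{I{\left(w{\left(13,-10 \right)},R \right)} + N{\left(-151 \right)}} = \sqrt{175 + \left(2 - 151\right)^{2}} = \sqrt{175 + \left(-149\right)^{2}} = \sqrt{175 + 22201} = \sqrt{22376} = 2 \sqrt{5594}$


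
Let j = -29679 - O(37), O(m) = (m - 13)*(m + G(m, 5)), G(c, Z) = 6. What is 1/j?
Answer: -1/30711 ≈ -3.2562e-5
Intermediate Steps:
O(m) = (-13 + m)*(6 + m) (O(m) = (m - 13)*(m + 6) = (-13 + m)*(6 + m))
j = -30711 (j = -29679 - (-78 + 37² - 7*37) = -29679 - (-78 + 1369 - 259) = -29679 - 1*1032 = -29679 - 1032 = -30711)
1/j = 1/(-30711) = -1/30711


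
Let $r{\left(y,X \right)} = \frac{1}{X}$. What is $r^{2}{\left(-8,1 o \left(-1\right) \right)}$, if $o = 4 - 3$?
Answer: $1$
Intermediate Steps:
$o = 1$
$r^{2}{\left(-8,1 o \left(-1\right) \right)} = \left(\frac{1}{1 \cdot 1 \left(-1\right)}\right)^{2} = \left(\frac{1}{1 \left(-1\right)}\right)^{2} = \left(\frac{1}{-1}\right)^{2} = \left(-1\right)^{2} = 1$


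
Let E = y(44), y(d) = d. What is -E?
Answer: -44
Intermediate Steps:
E = 44
-E = -1*44 = -44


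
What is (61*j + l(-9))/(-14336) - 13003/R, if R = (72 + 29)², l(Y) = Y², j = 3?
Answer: -23638009/18280192 ≈ -1.2931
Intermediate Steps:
R = 10201 (R = 101² = 10201)
(61*j + l(-9))/(-14336) - 13003/R = (61*3 + (-9)²)/(-14336) - 13003/10201 = (183 + 81)*(-1/14336) - 13003*1/10201 = 264*(-1/14336) - 13003/10201 = -33/1792 - 13003/10201 = -23638009/18280192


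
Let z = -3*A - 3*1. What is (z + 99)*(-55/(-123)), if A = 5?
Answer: 1485/41 ≈ 36.219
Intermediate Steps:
z = -18 (z = -3*5 - 3*1 = -15 - 3 = -18)
(z + 99)*(-55/(-123)) = (-18 + 99)*(-55/(-123)) = 81*(-55*(-1/123)) = 81*(55/123) = 1485/41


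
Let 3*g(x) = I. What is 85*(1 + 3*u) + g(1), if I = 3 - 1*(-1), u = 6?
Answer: 4849/3 ≈ 1616.3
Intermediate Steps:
I = 4 (I = 3 + 1 = 4)
g(x) = 4/3 (g(x) = (⅓)*4 = 4/3)
85*(1 + 3*u) + g(1) = 85*(1 + 3*6) + 4/3 = 85*(1 + 18) + 4/3 = 85*19 + 4/3 = 1615 + 4/3 = 4849/3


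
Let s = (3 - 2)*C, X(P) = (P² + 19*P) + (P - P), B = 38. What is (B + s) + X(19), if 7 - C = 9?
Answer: 758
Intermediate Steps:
C = -2 (C = 7 - 1*9 = 7 - 9 = -2)
X(P) = P² + 19*P (X(P) = (P² + 19*P) + 0 = P² + 19*P)
s = -2 (s = (3 - 2)*(-2) = 1*(-2) = -2)
(B + s) + X(19) = (38 - 2) + 19*(19 + 19) = 36 + 19*38 = 36 + 722 = 758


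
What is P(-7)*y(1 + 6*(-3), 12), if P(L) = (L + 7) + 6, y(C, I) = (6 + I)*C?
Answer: -1836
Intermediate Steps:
y(C, I) = C*(6 + I)
P(L) = 13 + L (P(L) = (7 + L) + 6 = 13 + L)
P(-7)*y(1 + 6*(-3), 12) = (13 - 7)*((1 + 6*(-3))*(6 + 12)) = 6*((1 - 18)*18) = 6*(-17*18) = 6*(-306) = -1836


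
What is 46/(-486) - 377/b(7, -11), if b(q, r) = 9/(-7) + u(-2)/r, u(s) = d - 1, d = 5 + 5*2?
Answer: 7049516/47871 ≈ 147.26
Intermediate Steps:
d = 15 (d = 5 + 10 = 15)
u(s) = 14 (u(s) = 15 - 1 = 14)
b(q, r) = -9/7 + 14/r (b(q, r) = 9/(-7) + 14/r = 9*(-⅐) + 14/r = -9/7 + 14/r)
46/(-486) - 377/b(7, -11) = 46/(-486) - 377/(-9/7 + 14/(-11)) = 46*(-1/486) - 377/(-9/7 + 14*(-1/11)) = -23/243 - 377/(-9/7 - 14/11) = -23/243 - 377/(-197/77) = -23/243 - 377*(-77/197) = -23/243 + 29029/197 = 7049516/47871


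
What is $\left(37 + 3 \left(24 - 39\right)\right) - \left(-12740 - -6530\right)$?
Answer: $6202$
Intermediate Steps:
$\left(37 + 3 \left(24 - 39\right)\right) - \left(-12740 - -6530\right) = \left(37 + 3 \left(-15\right)\right) - \left(-12740 + 6530\right) = \left(37 - 45\right) - -6210 = -8 + 6210 = 6202$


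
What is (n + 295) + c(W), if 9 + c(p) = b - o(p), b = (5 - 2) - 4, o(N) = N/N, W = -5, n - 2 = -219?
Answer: 67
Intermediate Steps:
n = -217 (n = 2 - 219 = -217)
o(N) = 1
b = -1 (b = 3 - 4 = -1)
c(p) = -11 (c(p) = -9 + (-1 - 1*1) = -9 + (-1 - 1) = -9 - 2 = -11)
(n + 295) + c(W) = (-217 + 295) - 11 = 78 - 11 = 67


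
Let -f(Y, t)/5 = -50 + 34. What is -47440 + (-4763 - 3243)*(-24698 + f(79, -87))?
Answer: 197044268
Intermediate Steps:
f(Y, t) = 80 (f(Y, t) = -5*(-50 + 34) = -5*(-16) = 80)
-47440 + (-4763 - 3243)*(-24698 + f(79, -87)) = -47440 + (-4763 - 3243)*(-24698 + 80) = -47440 - 8006*(-24618) = -47440 + 197091708 = 197044268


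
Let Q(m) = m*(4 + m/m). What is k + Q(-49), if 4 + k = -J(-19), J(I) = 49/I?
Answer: -4682/19 ≈ -246.42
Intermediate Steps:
Q(m) = 5*m (Q(m) = m*(4 + 1) = m*5 = 5*m)
k = -27/19 (k = -4 - 49/(-19) = -4 - 49*(-1)/19 = -4 - 1*(-49/19) = -4 + 49/19 = -27/19 ≈ -1.4211)
k + Q(-49) = -27/19 + 5*(-49) = -27/19 - 245 = -4682/19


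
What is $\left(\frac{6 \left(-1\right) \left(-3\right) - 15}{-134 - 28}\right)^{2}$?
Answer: $\frac{1}{2916} \approx 0.00034294$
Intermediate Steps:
$\left(\frac{6 \left(-1\right) \left(-3\right) - 15}{-134 - 28}\right)^{2} = \left(\frac{\left(-6\right) \left(-3\right) - 15}{-162}\right)^{2} = \left(\left(18 - 15\right) \left(- \frac{1}{162}\right)\right)^{2} = \left(3 \left(- \frac{1}{162}\right)\right)^{2} = \left(- \frac{1}{54}\right)^{2} = \frac{1}{2916}$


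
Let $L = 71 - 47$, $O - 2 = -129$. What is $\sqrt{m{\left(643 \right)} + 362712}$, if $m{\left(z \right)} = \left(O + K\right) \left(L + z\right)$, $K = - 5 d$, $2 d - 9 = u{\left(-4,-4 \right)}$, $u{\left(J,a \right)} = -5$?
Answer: $\sqrt{271333} \approx 520.9$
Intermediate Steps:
$O = -127$ ($O = 2 - 129 = -127$)
$d = 2$ ($d = \frac{9}{2} + \frac{1}{2} \left(-5\right) = \frac{9}{2} - \frac{5}{2} = 2$)
$L = 24$ ($L = 71 - 47 = 24$)
$K = -10$ ($K = \left(-5\right) 2 = -10$)
$m{\left(z \right)} = -3288 - 137 z$ ($m{\left(z \right)} = \left(-127 - 10\right) \left(24 + z\right) = - 137 \left(24 + z\right) = -3288 - 137 z$)
$\sqrt{m{\left(643 \right)} + 362712} = \sqrt{\left(-3288 - 88091\right) + 362712} = \sqrt{-91379 + 362712} = \sqrt{271333}$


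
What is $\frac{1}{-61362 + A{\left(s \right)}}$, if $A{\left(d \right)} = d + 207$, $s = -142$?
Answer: $- \frac{1}{61297} \approx -1.6314 \cdot 10^{-5}$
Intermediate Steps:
$A{\left(d \right)} = 207 + d$
$\frac{1}{-61362 + A{\left(s \right)}} = \frac{1}{-61362 + \left(207 - 142\right)} = \frac{1}{-61362 + 65} = \frac{1}{-61297} = - \frac{1}{61297}$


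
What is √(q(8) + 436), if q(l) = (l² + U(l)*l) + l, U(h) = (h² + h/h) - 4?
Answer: 2*√249 ≈ 31.559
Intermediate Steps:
U(h) = -3 + h² (U(h) = (h² + 1) - 4 = (1 + h²) - 4 = -3 + h²)
q(l) = l + l² + l*(-3 + l²) (q(l) = (l² + (-3 + l²)*l) + l = (l² + l*(-3 + l²)) + l = l + l² + l*(-3 + l²))
√(q(8) + 436) = √(8*(-2 + 8 + 8²) + 436) = √(8*(-2 + 8 + 64) + 436) = √(8*70 + 436) = √(560 + 436) = √996 = 2*√249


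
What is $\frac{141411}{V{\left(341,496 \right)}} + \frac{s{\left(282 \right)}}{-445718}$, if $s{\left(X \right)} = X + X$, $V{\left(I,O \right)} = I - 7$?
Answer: $\frac{31514619861}{74434906} \approx 423.38$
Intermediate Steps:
$V{\left(I,O \right)} = -7 + I$
$s{\left(X \right)} = 2 X$
$\frac{141411}{V{\left(341,496 \right)}} + \frac{s{\left(282 \right)}}{-445718} = \frac{141411}{-7 + 341} + \frac{2 \cdot 282}{-445718} = \frac{141411}{334} + 564 \left(- \frac{1}{445718}\right) = 141411 \cdot \frac{1}{334} - \frac{282}{222859} = \frac{141411}{334} - \frac{282}{222859} = \frac{31514619861}{74434906}$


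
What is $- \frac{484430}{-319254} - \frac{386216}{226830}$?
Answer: $- \frac{1118145497}{6034698735} \approx -0.18529$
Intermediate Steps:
$- \frac{484430}{-319254} - \frac{386216}{226830} = \left(-484430\right) \left(- \frac{1}{319254}\right) - \frac{193108}{113415} = \frac{242215}{159627} - \frac{193108}{113415} = - \frac{1118145497}{6034698735}$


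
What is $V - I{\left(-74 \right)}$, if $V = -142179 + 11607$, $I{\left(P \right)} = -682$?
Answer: $-129890$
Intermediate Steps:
$V = -130572$
$V - I{\left(-74 \right)} = -130572 - -682 = -130572 + 682 = -129890$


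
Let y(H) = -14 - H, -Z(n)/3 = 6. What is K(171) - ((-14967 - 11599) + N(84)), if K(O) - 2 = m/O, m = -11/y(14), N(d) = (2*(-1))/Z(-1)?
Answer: 127207063/4788 ≈ 26568.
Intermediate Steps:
Z(n) = -18 (Z(n) = -3*6 = -18)
N(d) = ⅑ (N(d) = (2*(-1))/(-18) = -2*(-1/18) = ⅑)
m = 11/28 (m = -11/(-14 - 1*14) = -11/(-14 - 14) = -11/(-28) = -11*(-1/28) = 11/28 ≈ 0.39286)
K(O) = 2 + 11/(28*O)
K(171) - ((-14967 - 11599) + N(84)) = (2 + (11/28)/171) - ((-14967 - 11599) + ⅑) = (2 + (11/28)*(1/171)) - (-26566 + ⅑) = (2 + 11/4788) - 1*(-239093/9) = 9587/4788 + 239093/9 = 127207063/4788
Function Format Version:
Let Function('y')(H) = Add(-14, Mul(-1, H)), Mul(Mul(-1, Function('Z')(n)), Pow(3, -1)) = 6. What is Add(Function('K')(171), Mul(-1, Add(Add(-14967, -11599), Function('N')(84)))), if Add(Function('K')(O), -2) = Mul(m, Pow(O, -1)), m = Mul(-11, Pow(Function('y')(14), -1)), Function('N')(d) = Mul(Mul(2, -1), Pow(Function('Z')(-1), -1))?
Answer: Rational(127207063, 4788) ≈ 26568.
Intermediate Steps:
Function('Z')(n) = -18 (Function('Z')(n) = Mul(-3, 6) = -18)
Function('N')(d) = Rational(1, 9) (Function('N')(d) = Mul(Mul(2, -1), Pow(-18, -1)) = Mul(-2, Rational(-1, 18)) = Rational(1, 9))
m = Rational(11, 28) (m = Mul(-11, Pow(Add(-14, Mul(-1, 14)), -1)) = Mul(-11, Pow(Add(-14, -14), -1)) = Mul(-11, Pow(-28, -1)) = Mul(-11, Rational(-1, 28)) = Rational(11, 28) ≈ 0.39286)
Function('K')(O) = Add(2, Mul(Rational(11, 28), Pow(O, -1)))
Add(Function('K')(171), Mul(-1, Add(Add(-14967, -11599), Function('N')(84)))) = Add(Add(2, Mul(Rational(11, 28), Pow(171, -1))), Mul(-1, Add(Add(-14967, -11599), Rational(1, 9)))) = Add(Add(2, Mul(Rational(11, 28), Rational(1, 171))), Mul(-1, Add(-26566, Rational(1, 9)))) = Add(Add(2, Rational(11, 4788)), Mul(-1, Rational(-239093, 9))) = Add(Rational(9587, 4788), Rational(239093, 9)) = Rational(127207063, 4788)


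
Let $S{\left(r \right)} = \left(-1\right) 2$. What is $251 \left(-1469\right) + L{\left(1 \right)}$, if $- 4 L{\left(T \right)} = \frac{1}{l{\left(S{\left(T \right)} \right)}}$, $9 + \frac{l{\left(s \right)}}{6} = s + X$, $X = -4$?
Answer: $- \frac{132738839}{360} \approx -3.6872 \cdot 10^{5}$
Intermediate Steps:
$S{\left(r \right)} = -2$
$l{\left(s \right)} = -78 + 6 s$ ($l{\left(s \right)} = -54 + 6 \left(s - 4\right) = -54 + 6 \left(-4 + s\right) = -54 + \left(-24 + 6 s\right) = -78 + 6 s$)
$L{\left(T \right)} = \frac{1}{360}$ ($L{\left(T \right)} = - \frac{1}{4 \left(-78 + 6 \left(-2\right)\right)} = - \frac{1}{4 \left(-78 - 12\right)} = - \frac{1}{4 \left(-90\right)} = \left(- \frac{1}{4}\right) \left(- \frac{1}{90}\right) = \frac{1}{360}$)
$251 \left(-1469\right) + L{\left(1 \right)} = 251 \left(-1469\right) + \frac{1}{360} = -368719 + \frac{1}{360} = - \frac{132738839}{360}$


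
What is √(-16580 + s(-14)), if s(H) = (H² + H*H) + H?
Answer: I*√16202 ≈ 127.29*I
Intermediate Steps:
s(H) = H + 2*H² (s(H) = (H² + H²) + H = 2*H² + H = H + 2*H²)
√(-16580 + s(-14)) = √(-16580 - 14*(1 + 2*(-14))) = √(-16580 - 14*(1 - 28)) = √(-16580 - 14*(-27)) = √(-16580 + 378) = √(-16202) = I*√16202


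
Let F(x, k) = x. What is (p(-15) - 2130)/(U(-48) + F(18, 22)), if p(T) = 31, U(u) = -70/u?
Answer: -50376/467 ≈ -107.87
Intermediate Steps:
(p(-15) - 2130)/(U(-48) + F(18, 22)) = (31 - 2130)/(-70/(-48) + 18) = -2099/(-70*(-1/48) + 18) = -2099/(35/24 + 18) = -2099/467/24 = -2099*24/467 = -50376/467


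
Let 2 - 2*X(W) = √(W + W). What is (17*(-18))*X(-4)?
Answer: -306 + 306*I*√2 ≈ -306.0 + 432.75*I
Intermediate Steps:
X(W) = 1 - √2*√W/2 (X(W) = 1 - √(W + W)/2 = 1 - √2*√W/2)
(17*(-18))*X(-4) = (17*(-18))*(1 - √2*√(-4)/2) = -306*(1 - √2*2*I/2) = -306*(1 - I*√2) = -306 + 306*I*√2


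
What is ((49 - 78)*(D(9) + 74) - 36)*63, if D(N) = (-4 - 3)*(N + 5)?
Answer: 41580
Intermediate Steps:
D(N) = -35 - 7*N (D(N) = -7*(5 + N) = -35 - 7*N)
((49 - 78)*(D(9) + 74) - 36)*63 = ((49 - 78)*((-35 - 7*9) + 74) - 36)*63 = (-29*((-35 - 63) + 74) - 36)*63 = (-29*(-98 + 74) - 36)*63 = (-29*(-24) - 36)*63 = (696 - 36)*63 = 660*63 = 41580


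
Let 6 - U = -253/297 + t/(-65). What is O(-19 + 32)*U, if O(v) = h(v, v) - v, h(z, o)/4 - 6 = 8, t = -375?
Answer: 16340/351 ≈ 46.553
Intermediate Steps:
h(z, o) = 56 (h(z, o) = 24 + 4*8 = 24 + 32 = 56)
O(v) = 56 - v
U = 380/351 (U = 6 - (-253/297 - 375/(-65)) = 6 - (-253*1/297 - 375*(-1/65)) = 6 - (-23/27 + 75/13) = 6 - 1*1726/351 = 6 - 1726/351 = 380/351 ≈ 1.0826)
O(-19 + 32)*U = (56 - (-19 + 32))*(380/351) = (56 - 1*13)*(380/351) = (56 - 13)*(380/351) = 43*(380/351) = 16340/351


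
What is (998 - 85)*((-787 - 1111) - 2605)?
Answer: -4111239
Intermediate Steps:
(998 - 85)*((-787 - 1111) - 2605) = 913*(-1898 - 2605) = 913*(-4503) = -4111239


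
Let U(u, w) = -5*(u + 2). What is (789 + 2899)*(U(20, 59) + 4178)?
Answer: 15002784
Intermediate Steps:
U(u, w) = -10 - 5*u (U(u, w) = -5*(2 + u) = -10 - 5*u)
(789 + 2899)*(U(20, 59) + 4178) = (789 + 2899)*((-10 - 5*20) + 4178) = 3688*((-10 - 100) + 4178) = 3688*(-110 + 4178) = 3688*4068 = 15002784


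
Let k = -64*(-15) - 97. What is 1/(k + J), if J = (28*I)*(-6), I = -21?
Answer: 1/4391 ≈ 0.00022774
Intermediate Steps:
J = 3528 (J = (28*(-21))*(-6) = -588*(-6) = 3528)
k = 863 (k = 960 - 97 = 863)
1/(k + J) = 1/(863 + 3528) = 1/4391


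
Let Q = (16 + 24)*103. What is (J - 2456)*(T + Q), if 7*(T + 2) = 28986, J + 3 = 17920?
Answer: 893831332/7 ≈ 1.2769e+8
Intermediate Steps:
J = 17917 (J = -3 + 17920 = 17917)
Q = 4120 (Q = 40*103 = 4120)
T = 28972/7 (T = -2 + (⅐)*28986 = -2 + 28986/7 = 28972/7 ≈ 4138.9)
(J - 2456)*(T + Q) = (17917 - 2456)*(28972/7 + 4120) = 15461*(57812/7) = 893831332/7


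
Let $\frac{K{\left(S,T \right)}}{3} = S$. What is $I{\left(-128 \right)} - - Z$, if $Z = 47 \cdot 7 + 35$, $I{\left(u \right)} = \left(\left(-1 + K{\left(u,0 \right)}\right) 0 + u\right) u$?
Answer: $16748$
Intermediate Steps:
$K{\left(S,T \right)} = 3 S$
$I{\left(u \right)} = u^{2}$ ($I{\left(u \right)} = \left(\left(-1 + 3 u\right) 0 + u\right) u = \left(0 + u\right) u = u u = u^{2}$)
$Z = 364$ ($Z = 329 + 35 = 364$)
$I{\left(-128 \right)} - - Z = \left(-128\right)^{2} - \left(-1\right) 364 = 16384 - -364 = 16384 + 364 = 16748$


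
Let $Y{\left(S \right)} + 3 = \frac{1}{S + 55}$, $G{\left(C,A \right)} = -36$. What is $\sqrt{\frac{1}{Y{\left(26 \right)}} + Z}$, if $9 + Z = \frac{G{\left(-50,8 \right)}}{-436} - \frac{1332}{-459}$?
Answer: $\frac{i \sqrt{94978394562}}{122298} \approx 2.52 i$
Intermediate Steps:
$Y{\left(S \right)} = -3 + \frac{1}{55 + S}$ ($Y{\left(S \right)} = -3 + \frac{1}{S + 55} = -3 + \frac{1}{55 + S}$)
$Z = - \frac{33440}{5559}$ ($Z = -9 - \left(- \frac{148}{51} - \frac{9}{109}\right) = -9 - - \frac{16591}{5559} = -9 + \left(\frac{9}{109} + \frac{148}{51}\right) = -9 + \frac{16591}{5559} = - \frac{33440}{5559} \approx -6.0155$)
$\sqrt{\frac{1}{Y{\left(26 \right)}} + Z} = \sqrt{\frac{1}{\frac{1}{55 + 26} \left(-164 - 78\right)} - \frac{33440}{5559}} = \sqrt{\frac{1}{\frac{1}{81} \left(-164 - 78\right)} - \frac{33440}{5559}} = \sqrt{\frac{1}{\frac{1}{81} \left(-242\right)} - \frac{33440}{5559}} = \sqrt{\frac{1}{- \frac{242}{81}} - \frac{33440}{5559}} = \sqrt{- \frac{81}{242} - \frac{33440}{5559}} = \sqrt{- \frac{8542759}{1345278}} = \frac{i \sqrt{94978394562}}{122298}$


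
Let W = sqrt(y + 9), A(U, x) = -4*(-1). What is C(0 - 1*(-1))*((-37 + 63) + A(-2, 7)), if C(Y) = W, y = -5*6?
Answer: 30*I*sqrt(21) ≈ 137.48*I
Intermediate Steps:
A(U, x) = 4
y = -30
W = I*sqrt(21) (W = sqrt(-30 + 9) = sqrt(-21) = I*sqrt(21) ≈ 4.5826*I)
C(Y) = I*sqrt(21)
C(0 - 1*(-1))*((-37 + 63) + A(-2, 7)) = (I*sqrt(21))*((-37 + 63) + 4) = (I*sqrt(21))*(26 + 4) = (I*sqrt(21))*30 = 30*I*sqrt(21)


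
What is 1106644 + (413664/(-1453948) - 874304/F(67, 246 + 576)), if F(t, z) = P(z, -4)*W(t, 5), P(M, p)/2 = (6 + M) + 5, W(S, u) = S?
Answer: 22449849572606908/20286572957 ≈ 1.1066e+6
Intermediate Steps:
P(M, p) = 22 + 2*M (P(M, p) = 2*((6 + M) + 5) = 2*(11 + M) = 22 + 2*M)
F(t, z) = t*(22 + 2*z) (F(t, z) = (22 + 2*z)*t = t*(22 + 2*z))
1106644 + (413664/(-1453948) - 874304/F(67, 246 + 576)) = 1106644 + (413664/(-1453948) - 874304*1/(134*(11 + (246 + 576)))) = 1106644 + (413664*(-1/1453948) - 874304*1/(134*(11 + 822))) = 1106644 + (-103416/363487 - 874304/(2*67*833)) = 1106644 + (-103416/363487 - 874304/111622) = 1106644 + (-103416/363487 - 874304*1/111622) = 1106644 + (-103416/363487 - 437152/55811) = 1106644 - 164670819400/20286572957 = 22449849572606908/20286572957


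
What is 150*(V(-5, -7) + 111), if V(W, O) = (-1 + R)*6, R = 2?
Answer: 17550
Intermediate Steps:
V(W, O) = 6 (V(W, O) = (-1 + 2)*6 = 1*6 = 6)
150*(V(-5, -7) + 111) = 150*(6 + 111) = 150*117 = 17550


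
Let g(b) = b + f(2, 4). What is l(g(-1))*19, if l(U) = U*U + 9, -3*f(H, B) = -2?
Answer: 1558/9 ≈ 173.11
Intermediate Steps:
f(H, B) = ⅔ (f(H, B) = -⅓*(-2) = ⅔)
g(b) = ⅔ + b (g(b) = b + ⅔ = ⅔ + b)
l(U) = 9 + U² (l(U) = U² + 9 = 9 + U²)
l(g(-1))*19 = (9 + (⅔ - 1)²)*19 = (9 + (-⅓)²)*19 = (9 + ⅑)*19 = (82/9)*19 = 1558/9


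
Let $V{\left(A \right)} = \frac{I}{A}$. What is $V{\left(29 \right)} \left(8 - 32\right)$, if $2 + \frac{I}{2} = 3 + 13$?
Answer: $- \frac{672}{29} \approx -23.172$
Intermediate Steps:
$I = 28$ ($I = -4 + 2 \left(3 + 13\right) = -4 + 2 \cdot 16 = -4 + 32 = 28$)
$V{\left(A \right)} = \frac{28}{A}$
$V{\left(29 \right)} \left(8 - 32\right) = \frac{28}{29} \left(8 - 32\right) = 28 \cdot \frac{1}{29} \left(-24\right) = \frac{28}{29} \left(-24\right) = - \frac{672}{29}$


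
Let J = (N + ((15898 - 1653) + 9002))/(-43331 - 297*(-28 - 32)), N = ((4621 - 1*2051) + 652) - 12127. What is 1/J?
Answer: -25511/14342 ≈ -1.7788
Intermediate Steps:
N = -8905 (N = ((4621 - 2051) + 652) - 12127 = (2570 + 652) - 12127 = 3222 - 12127 = -8905)
J = -14342/25511 (J = (-8905 + ((15898 - 1653) + 9002))/(-43331 - 297*(-28 - 32)) = (-8905 + (14245 + 9002))/(-43331 - 297*(-60)) = (-8905 + 23247)/(-43331 + 17820) = 14342/(-25511) = 14342*(-1/25511) = -14342/25511 ≈ -0.56219)
1/J = 1/(-14342/25511) = -25511/14342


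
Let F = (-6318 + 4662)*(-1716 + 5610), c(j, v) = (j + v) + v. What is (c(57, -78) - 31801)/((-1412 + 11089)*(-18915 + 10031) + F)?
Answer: 7975/23104733 ≈ 0.00034517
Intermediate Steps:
c(j, v) = j + 2*v
F = -6448464 (F = -1656*3894 = -6448464)
(c(57, -78) - 31801)/((-1412 + 11089)*(-18915 + 10031) + F) = ((57 + 2*(-78)) - 31801)/((-1412 + 11089)*(-18915 + 10031) - 6448464) = ((57 - 156) - 31801)/(9677*(-8884) - 6448464) = (-99 - 31801)/(-85970468 - 6448464) = -31900/(-92418932) = -31900*(-1/92418932) = 7975/23104733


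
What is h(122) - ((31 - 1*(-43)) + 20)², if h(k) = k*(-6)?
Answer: -9568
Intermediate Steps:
h(k) = -6*k
h(122) - ((31 - 1*(-43)) + 20)² = -6*122 - ((31 - 1*(-43)) + 20)² = -732 - ((31 + 43) + 20)² = -732 - (74 + 20)² = -732 - 1*94² = -732 - 1*8836 = -732 - 8836 = -9568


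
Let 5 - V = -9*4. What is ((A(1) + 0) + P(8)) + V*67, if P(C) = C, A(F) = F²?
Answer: 2756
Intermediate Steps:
V = 41 (V = 5 - (-9)*4 = 5 - 1*(-36) = 5 + 36 = 41)
((A(1) + 0) + P(8)) + V*67 = ((1² + 0) + 8) + 41*67 = ((1 + 0) + 8) + 2747 = (1 + 8) + 2747 = 9 + 2747 = 2756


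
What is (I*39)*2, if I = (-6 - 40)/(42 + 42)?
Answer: -299/7 ≈ -42.714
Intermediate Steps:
I = -23/42 (I = -46/84 = -46*1/84 = -23/42 ≈ -0.54762)
(I*39)*2 = -23/42*39*2 = -299/14*2 = -299/7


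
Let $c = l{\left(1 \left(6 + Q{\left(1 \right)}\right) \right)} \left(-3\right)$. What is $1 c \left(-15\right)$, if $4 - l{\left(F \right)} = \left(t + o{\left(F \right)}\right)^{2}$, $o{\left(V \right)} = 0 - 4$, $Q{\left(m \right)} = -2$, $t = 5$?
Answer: $135$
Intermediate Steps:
$o{\left(V \right)} = -4$
$l{\left(F \right)} = 3$ ($l{\left(F \right)} = 4 - \left(5 - 4\right)^{2} = 4 - 1^{2} = 4 - 1 = 3$)
$c = -9$ ($c = 3 \left(-3\right) = -9$)
$1 c \left(-15\right) = 1 \left(-9\right) \left(-15\right) = \left(-9\right) \left(-15\right) = 135$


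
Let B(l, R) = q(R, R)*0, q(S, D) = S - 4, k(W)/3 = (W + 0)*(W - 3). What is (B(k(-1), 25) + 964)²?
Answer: 929296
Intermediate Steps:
k(W) = 3*W*(-3 + W) (k(W) = 3*((W + 0)*(W - 3)) = 3*(W*(-3 + W)) = 3*W*(-3 + W))
q(S, D) = -4 + S
B(l, R) = 0 (B(l, R) = (-4 + R)*0 = 0)
(B(k(-1), 25) + 964)² = (0 + 964)² = 964² = 929296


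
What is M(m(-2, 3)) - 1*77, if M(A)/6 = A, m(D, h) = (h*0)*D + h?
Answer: -59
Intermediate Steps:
m(D, h) = h (m(D, h) = 0*D + h = 0 + h = h)
M(A) = 6*A
M(m(-2, 3)) - 1*77 = 6*3 - 1*77 = 18 - 77 = -59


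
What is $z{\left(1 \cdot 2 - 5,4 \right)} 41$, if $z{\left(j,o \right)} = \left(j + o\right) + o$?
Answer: $205$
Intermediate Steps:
$z{\left(j,o \right)} = j + 2 o$
$z{\left(1 \cdot 2 - 5,4 \right)} 41 = \left(\left(1 \cdot 2 - 5\right) + 2 \cdot 4\right) 41 = \left(\left(2 - 5\right) + 8\right) 41 = \left(-3 + 8\right) 41 = 5 \cdot 41 = 205$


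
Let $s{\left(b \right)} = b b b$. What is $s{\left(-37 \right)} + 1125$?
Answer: $-49528$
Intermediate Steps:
$s{\left(b \right)} = b^{3}$ ($s{\left(b \right)} = b^{2} b = b^{3}$)
$s{\left(-37 \right)} + 1125 = \left(-37\right)^{3} + 1125 = -50653 + 1125 = -49528$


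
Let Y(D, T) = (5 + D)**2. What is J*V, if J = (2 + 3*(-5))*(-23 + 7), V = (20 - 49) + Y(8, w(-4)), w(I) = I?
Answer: 29120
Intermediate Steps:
V = 140 (V = (20 - 49) + (5 + 8)**2 = -29 + 13**2 = -29 + 169 = 140)
J = 208 (J = (2 - 15)*(-16) = -13*(-16) = 208)
J*V = 208*140 = 29120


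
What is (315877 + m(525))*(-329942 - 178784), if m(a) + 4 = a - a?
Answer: -160692807798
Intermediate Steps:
m(a) = -4 (m(a) = -4 + (a - a) = -4 + 0 = -4)
(315877 + m(525))*(-329942 - 178784) = (315877 - 4)*(-329942 - 178784) = 315873*(-508726) = -160692807798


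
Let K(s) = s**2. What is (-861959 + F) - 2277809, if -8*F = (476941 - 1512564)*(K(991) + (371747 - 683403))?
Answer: 694282431631/8 ≈ 8.6785e+10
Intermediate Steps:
F = 694307549775/8 (F = -(476941 - 1512564)*(991**2 + (371747 - 683403))/8 = -(-1035623)*(982081 - 311656)/8 = -(-1035623)*670425/8 = -1/8*(-694307549775) = 694307549775/8 ≈ 8.6788e+10)
(-861959 + F) - 2277809 = (-861959 + 694307549775/8) - 2277809 = 694300654103/8 - 2277809 = 694282431631/8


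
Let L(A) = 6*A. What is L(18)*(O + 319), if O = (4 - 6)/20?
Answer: 172206/5 ≈ 34441.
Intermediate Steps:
O = -⅒ (O = (1/20)*(-2) = -⅒ ≈ -0.10000)
L(18)*(O + 319) = (6*18)*(-⅒ + 319) = 108*(3189/10) = 172206/5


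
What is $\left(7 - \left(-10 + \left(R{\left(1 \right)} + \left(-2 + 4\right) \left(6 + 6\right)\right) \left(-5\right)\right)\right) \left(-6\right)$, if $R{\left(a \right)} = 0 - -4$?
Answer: $-942$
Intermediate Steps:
$R{\left(a \right)} = 4$ ($R{\left(a \right)} = 0 + 4 = 4$)
$\left(7 - \left(-10 + \left(R{\left(1 \right)} + \left(-2 + 4\right) \left(6 + 6\right)\right) \left(-5\right)\right)\right) \left(-6\right) = \left(7 - \left(-10 + \left(4 + \left(-2 + 4\right) \left(6 + 6\right)\right) \left(-5\right)\right)\right) \left(-6\right) = \left(7 - \left(-10 + \left(4 + 2 \cdot 12\right) \left(-5\right)\right)\right) \left(-6\right) = \left(7 - \left(-10 + \left(4 + 24\right) \left(-5\right)\right)\right) \left(-6\right) = \left(7 - \left(-10 + 28 \left(-5\right)\right)\right) \left(-6\right) = \left(7 + \left(10 - -140\right)\right) \left(-6\right) = \left(7 + \left(10 + 140\right)\right) \left(-6\right) = \left(7 + 150\right) \left(-6\right) = 157 \left(-6\right) = -942$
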